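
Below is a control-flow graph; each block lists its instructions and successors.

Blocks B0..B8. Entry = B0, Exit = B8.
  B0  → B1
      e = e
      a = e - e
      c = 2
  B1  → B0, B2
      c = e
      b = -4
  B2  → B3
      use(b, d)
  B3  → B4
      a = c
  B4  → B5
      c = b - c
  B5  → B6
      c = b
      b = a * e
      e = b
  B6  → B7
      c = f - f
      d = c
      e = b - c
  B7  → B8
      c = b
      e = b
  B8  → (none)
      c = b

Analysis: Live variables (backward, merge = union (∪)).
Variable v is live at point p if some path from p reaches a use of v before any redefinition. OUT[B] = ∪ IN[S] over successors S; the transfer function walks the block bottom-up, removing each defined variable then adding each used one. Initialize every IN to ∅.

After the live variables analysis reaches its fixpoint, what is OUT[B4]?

Fixpoint table:
  B0:   IN={d, e, f}   OUT={d, e, f}
  B1:   IN={d, e, f}   OUT={b, c, d, e, f}
  B2:   IN={b, c, d, e, f}   OUT={b, c, e, f}
  B3:   IN={b, c, e, f}   OUT={a, b, c, e, f}
  B4:   IN={a, b, c, e, f}   OUT={a, b, e, f}
  B5:   IN={a, b, e, f}   OUT={b, f}
  B6:   IN={b, f}   OUT={b}
  B7:   IN={b}   OUT={b}
  B8:   IN={b}   OUT={}

Merge at B4: OUT[B4] = IN[B5] = {a, b, e, f}

Answer: {a, b, e, f}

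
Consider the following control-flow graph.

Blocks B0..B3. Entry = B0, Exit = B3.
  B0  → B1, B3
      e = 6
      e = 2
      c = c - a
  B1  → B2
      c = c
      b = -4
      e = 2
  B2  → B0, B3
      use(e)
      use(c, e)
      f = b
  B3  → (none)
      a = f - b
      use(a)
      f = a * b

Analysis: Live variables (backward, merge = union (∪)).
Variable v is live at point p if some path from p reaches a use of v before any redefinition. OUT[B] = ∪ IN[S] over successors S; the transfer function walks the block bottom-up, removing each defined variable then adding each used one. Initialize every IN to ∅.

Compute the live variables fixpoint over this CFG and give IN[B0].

Answer: {a, b, c, f}

Derivation:
Per-block solution:
  B0:   IN={a, b, c, f}   OUT={a, b, c, f}
  B1:   IN={a, c}   OUT={a, b, c, e}
  B2:   IN={a, b, c, e}   OUT={a, b, c, f}
  B3:   IN={b, f}   OUT={}

Merge at B0: OUT[B0] = IN[B1] ⊔ IN[B3] = {a, b, c, f}
Applying B0's transfer function to that OUT value gives IN[B0] (row B0 above).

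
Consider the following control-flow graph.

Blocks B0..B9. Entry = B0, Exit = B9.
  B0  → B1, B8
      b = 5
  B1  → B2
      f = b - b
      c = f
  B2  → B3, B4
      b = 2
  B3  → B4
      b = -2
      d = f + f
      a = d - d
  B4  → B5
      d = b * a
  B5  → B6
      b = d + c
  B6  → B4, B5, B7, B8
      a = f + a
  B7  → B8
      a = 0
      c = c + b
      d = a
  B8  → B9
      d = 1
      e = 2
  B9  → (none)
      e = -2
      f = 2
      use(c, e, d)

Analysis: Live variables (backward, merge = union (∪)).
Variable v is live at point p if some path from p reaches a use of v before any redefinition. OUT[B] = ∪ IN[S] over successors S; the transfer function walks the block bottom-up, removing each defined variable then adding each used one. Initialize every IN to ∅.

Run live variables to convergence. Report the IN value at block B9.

Answer: {c, d}

Trace:
Converged values:
  B0:   IN={a, c}   OUT={a, b, c}
  B1:   IN={a, b}   OUT={a, c, f}
  B2:   IN={a, c, f}   OUT={a, b, c, f}
  B3:   IN={c, f}   OUT={a, b, c, f}
  B4:   IN={a, b, c, f}   OUT={a, c, d, f}
  B5:   IN={a, c, d, f}   OUT={a, b, c, d, f}
  B6:   IN={a, b, c, d, f}   OUT={a, b, c, d, f}
  B7:   IN={b, c}   OUT={c}
  B8:   IN={c}   OUT={c, d}
  B9:   IN={c, d}   OUT={}

B9 is the boundary node: OUT[B9] = {}
Applying B9's transfer function to that OUT value gives IN[B9] (row B9 above).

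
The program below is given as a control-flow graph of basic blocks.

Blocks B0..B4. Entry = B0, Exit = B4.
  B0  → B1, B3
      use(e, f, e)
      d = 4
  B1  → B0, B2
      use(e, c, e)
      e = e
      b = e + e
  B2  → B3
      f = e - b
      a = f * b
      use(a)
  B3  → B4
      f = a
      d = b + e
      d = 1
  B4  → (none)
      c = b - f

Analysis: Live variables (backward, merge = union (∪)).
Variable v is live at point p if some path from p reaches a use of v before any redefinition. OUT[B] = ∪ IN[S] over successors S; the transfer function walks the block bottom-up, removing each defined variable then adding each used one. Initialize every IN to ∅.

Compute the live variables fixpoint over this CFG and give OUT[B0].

Answer: {a, b, c, e, f}

Working:
Fixpoint table:
  B0: | IN={a, b, c, e, f} | OUT={a, b, c, e, f}
  B1: | IN={a, c, e, f} | OUT={a, b, c, e, f}
  B2: | IN={b, e} | OUT={a, b, e}
  B3: | IN={a, b, e} | OUT={b, f}
  B4: | IN={b, f} | OUT={}

Merge at B0: OUT[B0] = IN[B1] ⊔ IN[B3] = {a, b, c, e, f}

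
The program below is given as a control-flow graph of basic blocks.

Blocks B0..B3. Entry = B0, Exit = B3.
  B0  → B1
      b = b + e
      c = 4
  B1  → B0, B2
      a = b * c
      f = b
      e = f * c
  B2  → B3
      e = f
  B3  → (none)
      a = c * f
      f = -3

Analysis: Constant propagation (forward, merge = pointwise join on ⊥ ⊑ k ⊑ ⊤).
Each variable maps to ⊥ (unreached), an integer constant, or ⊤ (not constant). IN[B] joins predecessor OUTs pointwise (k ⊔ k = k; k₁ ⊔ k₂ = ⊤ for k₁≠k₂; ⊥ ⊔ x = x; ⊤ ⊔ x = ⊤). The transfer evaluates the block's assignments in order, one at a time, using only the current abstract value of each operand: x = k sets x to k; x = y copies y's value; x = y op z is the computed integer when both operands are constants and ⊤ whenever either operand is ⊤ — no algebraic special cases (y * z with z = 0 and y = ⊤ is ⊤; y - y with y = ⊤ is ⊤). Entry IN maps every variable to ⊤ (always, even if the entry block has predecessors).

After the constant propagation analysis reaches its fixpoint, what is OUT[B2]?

Answer: {a: ⊤, b: ⊤, c: 4, d: ⊤, e: ⊤, f: ⊤}

Derivation:
Fixpoint table:
  B0: | IN=(all ⊤) | OUT={c:4; rest ⊤}
  B1: | IN={c:4; rest ⊤} | OUT={c:4; rest ⊤}
  B2: | IN={c:4; rest ⊤} | OUT={c:4; rest ⊤}
  B3: | IN={c:4; rest ⊤} | OUT={c:4, f:-3; rest ⊤}

Merge at B2: IN[B2] = OUT[B1] = {a: ⊤, b: ⊤, c: 4, d: ⊤, e: ⊤, f: ⊤}
Applying B2's transfer function to that IN value gives OUT[B2] (row B2 above).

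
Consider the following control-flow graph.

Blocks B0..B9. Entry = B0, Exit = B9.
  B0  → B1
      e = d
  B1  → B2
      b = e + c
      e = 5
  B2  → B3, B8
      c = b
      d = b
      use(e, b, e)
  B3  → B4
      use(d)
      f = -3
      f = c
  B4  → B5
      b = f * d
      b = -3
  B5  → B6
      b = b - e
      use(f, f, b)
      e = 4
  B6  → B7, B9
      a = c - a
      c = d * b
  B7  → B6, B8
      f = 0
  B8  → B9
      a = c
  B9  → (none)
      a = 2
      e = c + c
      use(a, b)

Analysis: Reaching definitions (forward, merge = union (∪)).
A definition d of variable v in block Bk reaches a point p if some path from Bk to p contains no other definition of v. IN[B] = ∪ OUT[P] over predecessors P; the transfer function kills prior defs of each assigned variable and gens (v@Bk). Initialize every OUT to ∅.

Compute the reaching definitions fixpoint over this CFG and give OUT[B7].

Answer: {a@B6, b@B5, c@B6, d@B2, e@B5, f@B7}

Working:
Converged values:
  B0:  IN={}  OUT={e@B0}
  B1:  IN={e@B0}  OUT={b@B1, e@B1}
  B2:  IN={b@B1, e@B1}  OUT={b@B1, c@B2, d@B2, e@B1}
  B3:  IN={b@B1, c@B2, d@B2, e@B1}  OUT={b@B1, c@B2, d@B2, e@B1, f@B3}
  B4:  IN={b@B1, c@B2, d@B2, e@B1, f@B3}  OUT={b@B4, c@B2, d@B2, e@B1, f@B3}
  B5:  IN={b@B4, c@B2, d@B2, e@B1, f@B3}  OUT={b@B5, c@B2, d@B2, e@B5, f@B3}
  B6:  IN={a@B6, b@B5, c@B2, c@B6, d@B2, e@B5, f@B3, f@B7}  OUT={a@B6, b@B5, c@B6, d@B2, e@B5, f@B3, f@B7}
  B7:  IN={a@B6, b@B5, c@B6, d@B2, e@B5, f@B3, f@B7}  OUT={a@B6, b@B5, c@B6, d@B2, e@B5, f@B7}
  B8:  IN={a@B6, b@B1, b@B5, c@B2, c@B6, d@B2, e@B1, e@B5, f@B7}  OUT={a@B8, b@B1, b@B5, c@B2, c@B6, d@B2, e@B1, e@B5, f@B7}
  B9:  IN={a@B6, a@B8, b@B1, b@B5, c@B2, c@B6, d@B2, e@B1, e@B5, f@B3, f@B7}  OUT={a@B9, b@B1, b@B5, c@B2, c@B6, d@B2, e@B9, f@B3, f@B7}

Merge at B7: IN[B7] = OUT[B6] = {a@B6, b@B5, c@B6, d@B2, e@B5, f@B3, f@B7}
Applying B7's transfer function to that IN value gives OUT[B7] (row B7 above).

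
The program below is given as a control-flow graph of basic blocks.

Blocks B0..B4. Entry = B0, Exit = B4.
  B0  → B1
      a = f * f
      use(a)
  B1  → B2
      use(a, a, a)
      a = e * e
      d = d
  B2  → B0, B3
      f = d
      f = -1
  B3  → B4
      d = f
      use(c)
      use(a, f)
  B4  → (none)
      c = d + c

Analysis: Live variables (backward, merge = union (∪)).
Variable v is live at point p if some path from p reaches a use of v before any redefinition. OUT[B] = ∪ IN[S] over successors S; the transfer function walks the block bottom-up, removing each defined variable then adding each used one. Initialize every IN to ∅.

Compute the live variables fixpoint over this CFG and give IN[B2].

Converged values:
  B0:   IN={c, d, e, f}   OUT={a, c, d, e}
  B1:   IN={a, c, d, e}   OUT={a, c, d, e}
  B2:   IN={a, c, d, e}   OUT={a, c, d, e, f}
  B3:   IN={a, c, f}   OUT={c, d}
  B4:   IN={c, d}   OUT={}

Merge at B2: OUT[B2] = IN[B0] ⊔ IN[B3] = {a, c, d, e, f}
Applying B2's transfer function to that OUT value gives IN[B2] (row B2 above).

Answer: {a, c, d, e}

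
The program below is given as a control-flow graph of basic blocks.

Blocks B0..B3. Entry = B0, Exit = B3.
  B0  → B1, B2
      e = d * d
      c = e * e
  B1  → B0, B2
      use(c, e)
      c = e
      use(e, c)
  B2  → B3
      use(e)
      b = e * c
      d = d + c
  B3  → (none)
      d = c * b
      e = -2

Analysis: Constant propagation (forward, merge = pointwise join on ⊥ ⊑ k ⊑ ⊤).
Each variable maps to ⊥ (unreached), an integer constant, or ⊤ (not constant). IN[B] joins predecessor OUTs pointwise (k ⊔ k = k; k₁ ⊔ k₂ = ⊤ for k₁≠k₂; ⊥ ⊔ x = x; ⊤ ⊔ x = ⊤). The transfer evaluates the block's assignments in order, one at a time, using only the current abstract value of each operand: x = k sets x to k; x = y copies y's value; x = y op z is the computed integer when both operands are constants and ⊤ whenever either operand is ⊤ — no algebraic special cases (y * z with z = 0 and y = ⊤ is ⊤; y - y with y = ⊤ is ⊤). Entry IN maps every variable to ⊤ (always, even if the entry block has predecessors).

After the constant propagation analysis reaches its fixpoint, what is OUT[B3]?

Fixpoint table:
  B0: | IN=(all ⊤) | OUT=(all ⊤)
  B1: | IN=(all ⊤) | OUT=(all ⊤)
  B2: | IN=(all ⊤) | OUT=(all ⊤)
  B3: | IN=(all ⊤) | OUT={e:-2; rest ⊤}

Merge at B3: IN[B3] = OUT[B2] = {a: ⊤, b: ⊤, c: ⊤, d: ⊤, e: ⊤, f: ⊤}
Applying B3's transfer function to that IN value gives OUT[B3] (row B3 above).

Answer: {a: ⊤, b: ⊤, c: ⊤, d: ⊤, e: -2, f: ⊤}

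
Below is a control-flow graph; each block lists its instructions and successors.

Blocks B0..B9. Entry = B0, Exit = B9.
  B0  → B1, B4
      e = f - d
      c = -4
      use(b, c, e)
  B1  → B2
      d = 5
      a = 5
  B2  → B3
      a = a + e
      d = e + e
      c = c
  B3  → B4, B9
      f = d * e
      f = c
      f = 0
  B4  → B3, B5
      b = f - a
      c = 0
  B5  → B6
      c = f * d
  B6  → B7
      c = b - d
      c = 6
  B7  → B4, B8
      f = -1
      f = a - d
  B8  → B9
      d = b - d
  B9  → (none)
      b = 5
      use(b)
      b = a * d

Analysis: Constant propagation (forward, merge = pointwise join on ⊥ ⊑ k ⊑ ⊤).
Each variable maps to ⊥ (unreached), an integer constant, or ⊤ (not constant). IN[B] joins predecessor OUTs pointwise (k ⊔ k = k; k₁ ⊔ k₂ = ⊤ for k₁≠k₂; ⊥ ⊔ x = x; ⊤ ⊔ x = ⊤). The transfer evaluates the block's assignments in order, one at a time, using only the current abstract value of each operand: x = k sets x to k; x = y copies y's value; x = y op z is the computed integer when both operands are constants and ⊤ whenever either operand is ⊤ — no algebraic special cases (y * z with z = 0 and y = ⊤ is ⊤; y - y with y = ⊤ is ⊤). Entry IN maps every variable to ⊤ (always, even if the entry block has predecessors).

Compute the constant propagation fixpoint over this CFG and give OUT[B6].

Answer: {a: ⊤, b: ⊤, c: 6, d: ⊤, e: ⊤, f: ⊤}

Trace:
Per-block solution:
  B0: | IN=(all ⊤) | OUT={c:-4; rest ⊤}
  B1: | IN={c:-4; rest ⊤} | OUT={a:5, c:-4, d:5; rest ⊤}
  B2: | IN={a:5, c:-4, d:5; rest ⊤} | OUT={c:-4; rest ⊤}
  B3: | IN=(all ⊤) | OUT={f:0; rest ⊤}
  B4: | IN=(all ⊤) | OUT={c:0; rest ⊤}
  B5: | IN={c:0; rest ⊤} | OUT=(all ⊤)
  B6: | IN=(all ⊤) | OUT={c:6; rest ⊤}
  B7: | IN={c:6; rest ⊤} | OUT={c:6; rest ⊤}
  B8: | IN={c:6; rest ⊤} | OUT={c:6; rest ⊤}
  B9: | IN=(all ⊤) | OUT=(all ⊤)

Merge at B6: IN[B6] = OUT[B5] = {a: ⊤, b: ⊤, c: ⊤, d: ⊤, e: ⊤, f: ⊤}
Applying B6's transfer function to that IN value gives OUT[B6] (row B6 above).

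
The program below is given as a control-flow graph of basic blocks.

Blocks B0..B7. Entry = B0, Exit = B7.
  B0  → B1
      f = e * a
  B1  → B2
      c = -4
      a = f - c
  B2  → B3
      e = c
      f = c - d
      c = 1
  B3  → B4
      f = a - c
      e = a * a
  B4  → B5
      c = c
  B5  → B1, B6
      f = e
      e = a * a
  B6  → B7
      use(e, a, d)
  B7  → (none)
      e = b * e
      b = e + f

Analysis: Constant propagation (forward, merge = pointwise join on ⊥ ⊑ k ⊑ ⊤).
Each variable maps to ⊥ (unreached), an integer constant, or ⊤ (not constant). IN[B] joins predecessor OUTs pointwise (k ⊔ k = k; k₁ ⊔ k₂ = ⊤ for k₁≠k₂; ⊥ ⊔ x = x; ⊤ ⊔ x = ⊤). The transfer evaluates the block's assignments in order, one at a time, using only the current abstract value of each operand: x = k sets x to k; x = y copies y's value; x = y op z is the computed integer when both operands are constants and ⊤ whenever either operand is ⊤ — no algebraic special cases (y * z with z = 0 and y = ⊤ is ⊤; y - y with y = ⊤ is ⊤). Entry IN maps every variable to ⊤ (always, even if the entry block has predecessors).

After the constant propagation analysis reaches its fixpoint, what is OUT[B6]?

Per-block solution:
  B0:   IN=(all ⊤)   OUT=(all ⊤)
  B1:   IN=(all ⊤)   OUT={c:-4; rest ⊤}
  B2:   IN={c:-4; rest ⊤}   OUT={c:1, e:-4; rest ⊤}
  B3:   IN={c:1, e:-4; rest ⊤}   OUT={c:1; rest ⊤}
  B4:   IN={c:1; rest ⊤}   OUT={c:1; rest ⊤}
  B5:   IN={c:1; rest ⊤}   OUT={c:1; rest ⊤}
  B6:   IN={c:1; rest ⊤}   OUT={c:1; rest ⊤}
  B7:   IN={c:1; rest ⊤}   OUT={c:1; rest ⊤}

Merge at B6: IN[B6] = OUT[B5] = {a: ⊤, b: ⊤, c: 1, d: ⊤, e: ⊤, f: ⊤}
Applying B6's transfer function to that IN value gives OUT[B6] (row B6 above).

Answer: {a: ⊤, b: ⊤, c: 1, d: ⊤, e: ⊤, f: ⊤}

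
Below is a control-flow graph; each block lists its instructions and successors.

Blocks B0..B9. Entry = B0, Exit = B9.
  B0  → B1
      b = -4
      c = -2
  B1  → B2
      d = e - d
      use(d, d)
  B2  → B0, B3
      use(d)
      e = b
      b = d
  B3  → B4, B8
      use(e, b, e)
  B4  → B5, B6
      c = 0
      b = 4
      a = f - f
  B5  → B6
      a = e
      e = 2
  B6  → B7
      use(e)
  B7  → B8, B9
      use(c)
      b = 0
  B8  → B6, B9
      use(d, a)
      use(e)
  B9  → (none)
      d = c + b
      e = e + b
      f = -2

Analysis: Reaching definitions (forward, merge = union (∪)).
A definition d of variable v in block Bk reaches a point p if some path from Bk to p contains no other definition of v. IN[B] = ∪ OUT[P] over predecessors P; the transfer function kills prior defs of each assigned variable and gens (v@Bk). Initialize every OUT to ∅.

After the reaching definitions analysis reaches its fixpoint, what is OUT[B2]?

Answer: {b@B2, c@B0, d@B1, e@B2}

Trace:
Per-block solution:
  B0:   IN={b@B2, c@B0, d@B1, e@B2}   OUT={b@B0, c@B0, d@B1, e@B2}
  B1:   IN={b@B0, c@B0, d@B1, e@B2}   OUT={b@B0, c@B0, d@B1, e@B2}
  B2:   IN={b@B0, c@B0, d@B1, e@B2}   OUT={b@B2, c@B0, d@B1, e@B2}
  B3:   IN={b@B2, c@B0, d@B1, e@B2}   OUT={b@B2, c@B0, d@B1, e@B2}
  B4:   IN={b@B2, c@B0, d@B1, e@B2}   OUT={a@B4, b@B4, c@B4, d@B1, e@B2}
  B5:   IN={a@B4, b@B4, c@B4, d@B1, e@B2}   OUT={a@B5, b@B4, c@B4, d@B1, e@B5}
  B6:   IN={a@B4, a@B5, b@B2, b@B4, b@B7, c@B0, c@B4, d@B1, e@B2, e@B5}   OUT={a@B4, a@B5, b@B2, b@B4, b@B7, c@B0, c@B4, d@B1, e@B2, e@B5}
  B7:   IN={a@B4, a@B5, b@B2, b@B4, b@B7, c@B0, c@B4, d@B1, e@B2, e@B5}   OUT={a@B4, a@B5, b@B7, c@B0, c@B4, d@B1, e@B2, e@B5}
  B8:   IN={a@B4, a@B5, b@B2, b@B7, c@B0, c@B4, d@B1, e@B2, e@B5}   OUT={a@B4, a@B5, b@B2, b@B7, c@B0, c@B4, d@B1, e@B2, e@B5}
  B9:   IN={a@B4, a@B5, b@B2, b@B7, c@B0, c@B4, d@B1, e@B2, e@B5}   OUT={a@B4, a@B5, b@B2, b@B7, c@B0, c@B4, d@B9, e@B9, f@B9}

Merge at B2: IN[B2] = OUT[B1] = {b@B0, c@B0, d@B1, e@B2}
Applying B2's transfer function to that IN value gives OUT[B2] (row B2 above).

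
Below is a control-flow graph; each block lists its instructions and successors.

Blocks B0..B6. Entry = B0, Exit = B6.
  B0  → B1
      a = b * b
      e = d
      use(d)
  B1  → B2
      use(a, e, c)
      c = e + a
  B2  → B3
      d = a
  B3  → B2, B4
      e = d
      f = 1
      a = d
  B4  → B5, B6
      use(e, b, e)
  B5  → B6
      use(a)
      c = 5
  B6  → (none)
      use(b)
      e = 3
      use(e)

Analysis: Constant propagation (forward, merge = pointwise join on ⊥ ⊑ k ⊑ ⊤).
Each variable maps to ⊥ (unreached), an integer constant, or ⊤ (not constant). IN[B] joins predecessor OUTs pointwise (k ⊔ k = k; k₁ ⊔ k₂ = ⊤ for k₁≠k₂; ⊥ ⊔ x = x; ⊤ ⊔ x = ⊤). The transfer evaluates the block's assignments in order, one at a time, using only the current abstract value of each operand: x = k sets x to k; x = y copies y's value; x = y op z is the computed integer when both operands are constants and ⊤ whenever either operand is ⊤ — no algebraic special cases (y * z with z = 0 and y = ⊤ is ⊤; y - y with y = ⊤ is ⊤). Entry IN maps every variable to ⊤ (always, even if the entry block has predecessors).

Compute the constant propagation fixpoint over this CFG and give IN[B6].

Per-block solution:
  B0:   IN=(all ⊤)   OUT=(all ⊤)
  B1:   IN=(all ⊤)   OUT=(all ⊤)
  B2:   IN=(all ⊤)   OUT=(all ⊤)
  B3:   IN=(all ⊤)   OUT={f:1; rest ⊤}
  B4:   IN={f:1; rest ⊤}   OUT={f:1; rest ⊤}
  B5:   IN={f:1; rest ⊤}   OUT={c:5, f:1; rest ⊤}
  B6:   IN={f:1; rest ⊤}   OUT={e:3, f:1; rest ⊤}

Merge at B6: IN[B6] = OUT[B4] ⊔ OUT[B5] = {a: ⊤, b: ⊤, c: ⊤, d: ⊤, e: ⊤, f: 1}

Answer: {a: ⊤, b: ⊤, c: ⊤, d: ⊤, e: ⊤, f: 1}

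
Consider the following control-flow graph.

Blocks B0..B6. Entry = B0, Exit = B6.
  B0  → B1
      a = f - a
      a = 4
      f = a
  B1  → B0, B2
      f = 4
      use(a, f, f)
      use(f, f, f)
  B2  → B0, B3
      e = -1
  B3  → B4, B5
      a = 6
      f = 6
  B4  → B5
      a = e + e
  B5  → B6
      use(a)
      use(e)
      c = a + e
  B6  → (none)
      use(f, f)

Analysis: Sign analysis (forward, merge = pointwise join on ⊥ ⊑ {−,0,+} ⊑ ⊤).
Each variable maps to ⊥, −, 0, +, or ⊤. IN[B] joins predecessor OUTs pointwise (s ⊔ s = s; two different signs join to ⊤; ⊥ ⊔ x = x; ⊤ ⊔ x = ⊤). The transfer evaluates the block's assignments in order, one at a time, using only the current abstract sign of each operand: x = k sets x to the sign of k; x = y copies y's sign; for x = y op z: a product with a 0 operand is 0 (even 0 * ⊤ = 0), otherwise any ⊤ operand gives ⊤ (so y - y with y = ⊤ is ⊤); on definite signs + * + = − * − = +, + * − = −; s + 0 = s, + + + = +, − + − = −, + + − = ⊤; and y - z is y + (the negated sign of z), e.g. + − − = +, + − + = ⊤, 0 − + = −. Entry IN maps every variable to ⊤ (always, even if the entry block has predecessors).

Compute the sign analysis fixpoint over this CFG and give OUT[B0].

Answer: {a: +, b: ⊤, c: ⊤, d: ⊤, e: ⊤, f: +}

Derivation:
Per-block solution:
  B0: | IN=(all ⊤) | OUT={a:+, f:+; rest ⊤}
  B1: | IN={a:+, f:+; rest ⊤} | OUT={a:+, f:+; rest ⊤}
  B2: | IN={a:+, f:+; rest ⊤} | OUT={a:+, e:-, f:+; rest ⊤}
  B3: | IN={a:+, e:-, f:+; rest ⊤} | OUT={a:+, e:-, f:+; rest ⊤}
  B4: | IN={a:+, e:-, f:+; rest ⊤} | OUT={a:-, e:-, f:+; rest ⊤}
  B5: | IN={e:-, f:+; rest ⊤} | OUT={e:-, f:+; rest ⊤}
  B6: | IN={e:-, f:+; rest ⊤} | OUT={e:-, f:+; rest ⊤}

Merge at B0 (entry node, so the boundary value (all ⊤) is joined with the incoming edge(s)): IN[B0] = (all ⊤) ⊔ OUT[B1] ⊔ OUT[B2] = {a: ⊤, b: ⊤, c: ⊤, d: ⊤, e: ⊤, f: ⊤}
Applying B0's transfer function to that IN value gives OUT[B0] (row B0 above).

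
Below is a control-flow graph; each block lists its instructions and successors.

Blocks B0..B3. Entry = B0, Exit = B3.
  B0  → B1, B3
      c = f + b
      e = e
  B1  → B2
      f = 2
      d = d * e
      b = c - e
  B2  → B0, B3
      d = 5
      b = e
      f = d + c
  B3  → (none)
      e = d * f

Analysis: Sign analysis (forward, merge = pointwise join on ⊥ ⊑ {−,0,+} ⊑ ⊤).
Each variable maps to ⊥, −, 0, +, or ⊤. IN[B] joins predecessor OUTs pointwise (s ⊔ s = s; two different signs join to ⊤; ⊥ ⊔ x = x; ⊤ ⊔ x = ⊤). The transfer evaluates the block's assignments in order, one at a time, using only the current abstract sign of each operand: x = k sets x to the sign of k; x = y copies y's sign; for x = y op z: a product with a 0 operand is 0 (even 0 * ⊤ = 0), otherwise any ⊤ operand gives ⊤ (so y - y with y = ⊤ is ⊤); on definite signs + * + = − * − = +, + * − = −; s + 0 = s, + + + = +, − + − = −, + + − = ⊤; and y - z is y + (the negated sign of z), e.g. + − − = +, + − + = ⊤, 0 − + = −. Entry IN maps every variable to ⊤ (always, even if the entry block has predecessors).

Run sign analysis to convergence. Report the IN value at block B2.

Per-block solution:
  B0:  IN=(all ⊤)  OUT=(all ⊤)
  B1:  IN=(all ⊤)  OUT={f:+; rest ⊤}
  B2:  IN={f:+; rest ⊤}  OUT={d:+; rest ⊤}
  B3:  IN=(all ⊤)  OUT=(all ⊤)

Merge at B2: IN[B2] = OUT[B1] = {a: ⊤, b: ⊤, c: ⊤, d: ⊤, e: ⊤, f: +}

Answer: {a: ⊤, b: ⊤, c: ⊤, d: ⊤, e: ⊤, f: +}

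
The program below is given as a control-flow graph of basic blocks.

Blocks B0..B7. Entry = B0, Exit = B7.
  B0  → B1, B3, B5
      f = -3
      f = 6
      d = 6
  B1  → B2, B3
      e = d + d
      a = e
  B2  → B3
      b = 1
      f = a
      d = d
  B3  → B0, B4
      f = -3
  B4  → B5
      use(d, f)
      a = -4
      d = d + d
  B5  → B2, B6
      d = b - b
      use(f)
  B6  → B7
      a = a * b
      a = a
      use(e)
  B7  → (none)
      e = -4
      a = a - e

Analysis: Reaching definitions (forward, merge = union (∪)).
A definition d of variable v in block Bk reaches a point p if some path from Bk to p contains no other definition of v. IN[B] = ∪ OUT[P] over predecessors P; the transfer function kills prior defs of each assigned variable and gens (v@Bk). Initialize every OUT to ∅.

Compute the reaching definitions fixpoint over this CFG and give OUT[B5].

Converged values:
  B0: | IN={a@B1, a@B4, b@B2, d@B0, d@B2, e@B1, f@B3} | OUT={a@B1, a@B4, b@B2, d@B0, e@B1, f@B0}
  B1: | IN={a@B1, a@B4, b@B2, d@B0, e@B1, f@B0} | OUT={a@B1, b@B2, d@B0, e@B1, f@B0}
  B2: | IN={a@B1, a@B4, b@B2, d@B0, d@B5, e@B1, f@B0, f@B3} | OUT={a@B1, a@B4, b@B2, d@B2, e@B1, f@B2}
  B3: | IN={a@B1, a@B4, b@B2, d@B0, d@B2, e@B1, f@B0, f@B2} | OUT={a@B1, a@B4, b@B2, d@B0, d@B2, e@B1, f@B3}
  B4: | IN={a@B1, a@B4, b@B2, d@B0, d@B2, e@B1, f@B3} | OUT={a@B4, b@B2, d@B4, e@B1, f@B3}
  B5: | IN={a@B1, a@B4, b@B2, d@B0, d@B4, e@B1, f@B0, f@B3} | OUT={a@B1, a@B4, b@B2, d@B5, e@B1, f@B0, f@B3}
  B6: | IN={a@B1, a@B4, b@B2, d@B5, e@B1, f@B0, f@B3} | OUT={a@B6, b@B2, d@B5, e@B1, f@B0, f@B3}
  B7: | IN={a@B6, b@B2, d@B5, e@B1, f@B0, f@B3} | OUT={a@B7, b@B2, d@B5, e@B7, f@B0, f@B3}

Merge at B5: IN[B5] = OUT[B0] ⊔ OUT[B4] = {a@B1, a@B4, b@B2, d@B0, d@B4, e@B1, f@B0, f@B3}
Applying B5's transfer function to that IN value gives OUT[B5] (row B5 above).

Answer: {a@B1, a@B4, b@B2, d@B5, e@B1, f@B0, f@B3}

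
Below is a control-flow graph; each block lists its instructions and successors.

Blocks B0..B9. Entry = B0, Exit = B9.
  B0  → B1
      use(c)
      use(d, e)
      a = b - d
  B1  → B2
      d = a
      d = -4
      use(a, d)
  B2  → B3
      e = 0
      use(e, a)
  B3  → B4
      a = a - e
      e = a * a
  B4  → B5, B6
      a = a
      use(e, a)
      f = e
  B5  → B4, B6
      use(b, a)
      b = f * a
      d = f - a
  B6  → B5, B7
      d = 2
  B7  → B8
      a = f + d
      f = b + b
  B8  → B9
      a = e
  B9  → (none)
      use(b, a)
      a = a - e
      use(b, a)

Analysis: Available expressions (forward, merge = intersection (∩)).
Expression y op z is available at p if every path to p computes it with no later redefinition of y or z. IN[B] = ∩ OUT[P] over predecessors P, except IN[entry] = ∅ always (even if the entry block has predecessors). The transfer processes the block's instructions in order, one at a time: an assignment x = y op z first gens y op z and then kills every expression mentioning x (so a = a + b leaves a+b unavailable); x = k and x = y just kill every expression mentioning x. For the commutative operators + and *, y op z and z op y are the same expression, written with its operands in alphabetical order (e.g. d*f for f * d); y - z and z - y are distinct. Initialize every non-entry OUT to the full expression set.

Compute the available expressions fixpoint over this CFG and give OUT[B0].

Converged values:
  B0:   IN={}   OUT={b-d}
  B1:   IN={b-d}   OUT={}
  B2:   IN={}   OUT={}
  B3:   IN={}   OUT={a*a}
  B4:   IN={}   OUT={}
  B5:   IN={}   OUT={a*f, f-a}
  B6:   IN={}   OUT={}
  B7:   IN={}   OUT={b+b}
  B8:   IN={b+b}   OUT={b+b}
  B9:   IN={b+b}   OUT={b+b}

B0 is the boundary node: IN[B0] = {}
Applying B0's transfer function to that IN value gives OUT[B0] (row B0 above).

Answer: {b-d}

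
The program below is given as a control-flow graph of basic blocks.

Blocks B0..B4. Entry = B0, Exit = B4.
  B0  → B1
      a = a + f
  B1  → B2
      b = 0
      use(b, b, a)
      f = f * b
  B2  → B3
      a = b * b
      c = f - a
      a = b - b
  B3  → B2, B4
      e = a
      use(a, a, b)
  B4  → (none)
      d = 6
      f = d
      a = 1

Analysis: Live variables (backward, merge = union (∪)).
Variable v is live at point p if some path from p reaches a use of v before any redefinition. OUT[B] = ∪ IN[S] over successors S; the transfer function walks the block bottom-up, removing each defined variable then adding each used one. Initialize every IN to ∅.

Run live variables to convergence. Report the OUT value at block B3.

Fixpoint table:
  B0: | IN={a, f} | OUT={a, f}
  B1: | IN={a, f} | OUT={b, f}
  B2: | IN={b, f} | OUT={a, b, f}
  B3: | IN={a, b, f} | OUT={b, f}
  B4: | IN={} | OUT={}

Merge at B3: OUT[B3] = IN[B2] ⊔ IN[B4] = {b, f}

Answer: {b, f}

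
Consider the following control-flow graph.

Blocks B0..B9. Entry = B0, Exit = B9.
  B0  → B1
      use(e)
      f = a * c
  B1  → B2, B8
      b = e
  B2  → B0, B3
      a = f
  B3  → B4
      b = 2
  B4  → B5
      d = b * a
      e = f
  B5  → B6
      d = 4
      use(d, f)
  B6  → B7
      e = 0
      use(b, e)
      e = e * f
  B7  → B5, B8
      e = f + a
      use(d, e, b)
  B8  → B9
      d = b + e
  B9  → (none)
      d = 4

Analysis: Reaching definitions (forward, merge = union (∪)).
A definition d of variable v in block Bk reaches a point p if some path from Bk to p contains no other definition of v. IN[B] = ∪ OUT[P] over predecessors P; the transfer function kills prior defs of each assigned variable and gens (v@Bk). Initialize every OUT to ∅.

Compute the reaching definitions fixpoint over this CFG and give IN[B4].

Answer: {a@B2, b@B3, f@B0}

Derivation:
Fixpoint table:
  B0:   IN={a@B2, b@B1, f@B0}   OUT={a@B2, b@B1, f@B0}
  B1:   IN={a@B2, b@B1, f@B0}   OUT={a@B2, b@B1, f@B0}
  B2:   IN={a@B2, b@B1, f@B0}   OUT={a@B2, b@B1, f@B0}
  B3:   IN={a@B2, b@B1, f@B0}   OUT={a@B2, b@B3, f@B0}
  B4:   IN={a@B2, b@B3, f@B0}   OUT={a@B2, b@B3, d@B4, e@B4, f@B0}
  B5:   IN={a@B2, b@B3, d@B4, d@B5, e@B4, e@B7, f@B0}   OUT={a@B2, b@B3, d@B5, e@B4, e@B7, f@B0}
  B6:   IN={a@B2, b@B3, d@B5, e@B4, e@B7, f@B0}   OUT={a@B2, b@B3, d@B5, e@B6, f@B0}
  B7:   IN={a@B2, b@B3, d@B5, e@B6, f@B0}   OUT={a@B2, b@B3, d@B5, e@B7, f@B0}
  B8:   IN={a@B2, b@B1, b@B3, d@B5, e@B7, f@B0}   OUT={a@B2, b@B1, b@B3, d@B8, e@B7, f@B0}
  B9:   IN={a@B2, b@B1, b@B3, d@B8, e@B7, f@B0}   OUT={a@B2, b@B1, b@B3, d@B9, e@B7, f@B0}

Merge at B4: IN[B4] = OUT[B3] = {a@B2, b@B3, f@B0}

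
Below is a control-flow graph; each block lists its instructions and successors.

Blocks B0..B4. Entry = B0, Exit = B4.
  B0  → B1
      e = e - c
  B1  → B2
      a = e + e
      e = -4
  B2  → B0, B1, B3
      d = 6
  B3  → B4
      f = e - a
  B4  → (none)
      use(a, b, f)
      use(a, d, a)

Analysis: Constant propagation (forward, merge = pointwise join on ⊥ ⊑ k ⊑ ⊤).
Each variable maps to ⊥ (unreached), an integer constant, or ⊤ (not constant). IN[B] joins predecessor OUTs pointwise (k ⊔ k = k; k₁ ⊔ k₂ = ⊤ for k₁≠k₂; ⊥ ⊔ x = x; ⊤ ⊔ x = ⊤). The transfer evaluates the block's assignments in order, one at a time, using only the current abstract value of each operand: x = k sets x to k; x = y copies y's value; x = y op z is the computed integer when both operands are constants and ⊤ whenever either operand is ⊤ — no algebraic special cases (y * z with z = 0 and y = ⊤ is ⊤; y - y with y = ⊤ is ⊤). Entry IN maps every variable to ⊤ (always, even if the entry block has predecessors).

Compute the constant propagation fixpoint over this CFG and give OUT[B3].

Answer: {a: ⊤, b: ⊤, c: ⊤, d: 6, e: -4, f: ⊤}

Derivation:
Converged values:
  B0:  IN=(all ⊤)  OUT=(all ⊤)
  B1:  IN=(all ⊤)  OUT={e:-4; rest ⊤}
  B2:  IN={e:-4; rest ⊤}  OUT={d:6, e:-4; rest ⊤}
  B3:  IN={d:6, e:-4; rest ⊤}  OUT={d:6, e:-4; rest ⊤}
  B4:  IN={d:6, e:-4; rest ⊤}  OUT={d:6, e:-4; rest ⊤}

Merge at B3: IN[B3] = OUT[B2] = {a: ⊤, b: ⊤, c: ⊤, d: 6, e: -4, f: ⊤}
Applying B3's transfer function to that IN value gives OUT[B3] (row B3 above).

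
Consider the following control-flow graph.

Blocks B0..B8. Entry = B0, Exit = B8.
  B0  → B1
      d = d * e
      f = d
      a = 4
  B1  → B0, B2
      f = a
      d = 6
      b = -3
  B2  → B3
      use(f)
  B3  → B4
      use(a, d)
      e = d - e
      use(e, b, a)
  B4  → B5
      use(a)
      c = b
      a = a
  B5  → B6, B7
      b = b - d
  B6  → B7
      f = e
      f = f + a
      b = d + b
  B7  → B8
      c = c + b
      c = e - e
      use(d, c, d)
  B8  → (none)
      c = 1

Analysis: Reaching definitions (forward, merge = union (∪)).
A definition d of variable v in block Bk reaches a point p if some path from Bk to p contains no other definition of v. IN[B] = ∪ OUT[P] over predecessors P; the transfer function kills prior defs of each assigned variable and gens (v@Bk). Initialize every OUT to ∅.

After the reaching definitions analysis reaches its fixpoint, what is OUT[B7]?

Fixpoint table:
  B0:  IN={a@B0, b@B1, d@B1, f@B1}  OUT={a@B0, b@B1, d@B0, f@B0}
  B1:  IN={a@B0, b@B1, d@B0, f@B0}  OUT={a@B0, b@B1, d@B1, f@B1}
  B2:  IN={a@B0, b@B1, d@B1, f@B1}  OUT={a@B0, b@B1, d@B1, f@B1}
  B3:  IN={a@B0, b@B1, d@B1, f@B1}  OUT={a@B0, b@B1, d@B1, e@B3, f@B1}
  B4:  IN={a@B0, b@B1, d@B1, e@B3, f@B1}  OUT={a@B4, b@B1, c@B4, d@B1, e@B3, f@B1}
  B5:  IN={a@B4, b@B1, c@B4, d@B1, e@B3, f@B1}  OUT={a@B4, b@B5, c@B4, d@B1, e@B3, f@B1}
  B6:  IN={a@B4, b@B5, c@B4, d@B1, e@B3, f@B1}  OUT={a@B4, b@B6, c@B4, d@B1, e@B3, f@B6}
  B7:  IN={a@B4, b@B5, b@B6, c@B4, d@B1, e@B3, f@B1, f@B6}  OUT={a@B4, b@B5, b@B6, c@B7, d@B1, e@B3, f@B1, f@B6}
  B8:  IN={a@B4, b@B5, b@B6, c@B7, d@B1, e@B3, f@B1, f@B6}  OUT={a@B4, b@B5, b@B6, c@B8, d@B1, e@B3, f@B1, f@B6}

Merge at B7: IN[B7] = OUT[B5] ⊔ OUT[B6] = {a@B4, b@B5, b@B6, c@B4, d@B1, e@B3, f@B1, f@B6}
Applying B7's transfer function to that IN value gives OUT[B7] (row B7 above).

Answer: {a@B4, b@B5, b@B6, c@B7, d@B1, e@B3, f@B1, f@B6}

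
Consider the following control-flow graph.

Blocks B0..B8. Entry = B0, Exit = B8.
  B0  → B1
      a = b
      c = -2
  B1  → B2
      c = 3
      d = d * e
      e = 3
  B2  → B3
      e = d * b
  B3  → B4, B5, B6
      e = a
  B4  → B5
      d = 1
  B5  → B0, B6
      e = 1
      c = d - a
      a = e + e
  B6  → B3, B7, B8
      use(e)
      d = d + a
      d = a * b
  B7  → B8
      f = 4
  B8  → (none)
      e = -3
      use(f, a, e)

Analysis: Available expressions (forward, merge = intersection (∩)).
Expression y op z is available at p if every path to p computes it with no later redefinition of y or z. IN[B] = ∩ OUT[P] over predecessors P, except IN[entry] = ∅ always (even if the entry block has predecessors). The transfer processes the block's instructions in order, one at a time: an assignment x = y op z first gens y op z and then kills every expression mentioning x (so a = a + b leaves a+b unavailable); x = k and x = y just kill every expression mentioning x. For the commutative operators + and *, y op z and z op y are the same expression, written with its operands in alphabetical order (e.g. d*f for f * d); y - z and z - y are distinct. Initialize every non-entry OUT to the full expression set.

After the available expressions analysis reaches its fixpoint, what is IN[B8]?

Converged values:
  B0:   IN={}   OUT={}
  B1:   IN={}   OUT={}
  B2:   IN={}   OUT={b*d}
  B3:   IN={}   OUT={}
  B4:   IN={}   OUT={}
  B5:   IN={}   OUT={e+e}
  B6:   IN={}   OUT={a*b}
  B7:   IN={a*b}   OUT={a*b}
  B8:   IN={a*b}   OUT={a*b}

Merge at B8: IN[B8] = OUT[B6] ∩ OUT[B7] = {a*b}

Answer: {a*b}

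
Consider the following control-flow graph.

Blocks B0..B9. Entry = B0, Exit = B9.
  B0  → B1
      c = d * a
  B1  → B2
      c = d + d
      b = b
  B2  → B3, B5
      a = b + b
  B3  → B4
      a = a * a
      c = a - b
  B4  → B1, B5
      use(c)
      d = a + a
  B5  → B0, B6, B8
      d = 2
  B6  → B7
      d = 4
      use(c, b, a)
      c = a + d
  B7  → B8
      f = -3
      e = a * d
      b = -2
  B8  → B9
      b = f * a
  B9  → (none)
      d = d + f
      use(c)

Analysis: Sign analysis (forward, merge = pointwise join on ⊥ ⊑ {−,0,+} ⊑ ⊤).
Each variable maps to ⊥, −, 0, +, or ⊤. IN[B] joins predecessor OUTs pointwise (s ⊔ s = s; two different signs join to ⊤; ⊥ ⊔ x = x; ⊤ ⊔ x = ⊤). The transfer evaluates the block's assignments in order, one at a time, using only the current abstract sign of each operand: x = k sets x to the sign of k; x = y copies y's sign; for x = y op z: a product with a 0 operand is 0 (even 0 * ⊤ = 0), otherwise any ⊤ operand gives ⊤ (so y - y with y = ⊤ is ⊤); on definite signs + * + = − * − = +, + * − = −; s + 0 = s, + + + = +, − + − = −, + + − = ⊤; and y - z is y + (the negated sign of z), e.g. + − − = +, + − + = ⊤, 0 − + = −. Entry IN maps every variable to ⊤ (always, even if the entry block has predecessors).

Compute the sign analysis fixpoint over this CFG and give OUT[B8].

Fixpoint table:
  B0:  IN=(all ⊤)  OUT=(all ⊤)
  B1:  IN=(all ⊤)  OUT=(all ⊤)
  B2:  IN=(all ⊤)  OUT=(all ⊤)
  B3:  IN=(all ⊤)  OUT=(all ⊤)
  B4:  IN=(all ⊤)  OUT=(all ⊤)
  B5:  IN=(all ⊤)  OUT={d:+; rest ⊤}
  B6:  IN={d:+; rest ⊤}  OUT={d:+; rest ⊤}
  B7:  IN={d:+; rest ⊤}  OUT={b:-, d:+, f:-; rest ⊤}
  B8:  IN={d:+; rest ⊤}  OUT={d:+; rest ⊤}
  B9:  IN={d:+; rest ⊤}  OUT=(all ⊤)

Merge at B8: IN[B8] = OUT[B5] ⊔ OUT[B7] = {a: ⊤, b: ⊤, c: ⊤, d: +, e: ⊤, f: ⊤}
Applying B8's transfer function to that IN value gives OUT[B8] (row B8 above).

Answer: {a: ⊤, b: ⊤, c: ⊤, d: +, e: ⊤, f: ⊤}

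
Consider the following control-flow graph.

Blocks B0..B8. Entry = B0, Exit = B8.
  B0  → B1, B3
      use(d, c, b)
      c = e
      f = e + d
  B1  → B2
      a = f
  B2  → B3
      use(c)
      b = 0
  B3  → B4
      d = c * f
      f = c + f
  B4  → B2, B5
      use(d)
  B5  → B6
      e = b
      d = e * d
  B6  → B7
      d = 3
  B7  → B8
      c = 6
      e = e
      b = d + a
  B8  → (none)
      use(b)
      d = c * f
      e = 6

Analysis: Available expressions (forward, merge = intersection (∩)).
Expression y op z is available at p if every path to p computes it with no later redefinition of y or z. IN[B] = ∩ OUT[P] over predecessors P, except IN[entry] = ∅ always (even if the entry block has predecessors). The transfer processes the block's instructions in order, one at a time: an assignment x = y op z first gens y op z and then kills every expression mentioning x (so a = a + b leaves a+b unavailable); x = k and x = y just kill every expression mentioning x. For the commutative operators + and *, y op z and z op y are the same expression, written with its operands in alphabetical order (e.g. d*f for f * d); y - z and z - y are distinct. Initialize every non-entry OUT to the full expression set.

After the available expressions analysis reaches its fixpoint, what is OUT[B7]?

Fixpoint table:
  B0:  IN={}  OUT={d+e}
  B1:  IN={d+e}  OUT={d+e}
  B2:  IN={}  OUT={}
  B3:  IN={}  OUT={}
  B4:  IN={}  OUT={}
  B5:  IN={}  OUT={}
  B6:  IN={}  OUT={}
  B7:  IN={}  OUT={a+d}
  B8:  IN={a+d}  OUT={c*f}

Merge at B7: IN[B7] = OUT[B6] = {}
Applying B7's transfer function to that IN value gives OUT[B7] (row B7 above).

Answer: {a+d}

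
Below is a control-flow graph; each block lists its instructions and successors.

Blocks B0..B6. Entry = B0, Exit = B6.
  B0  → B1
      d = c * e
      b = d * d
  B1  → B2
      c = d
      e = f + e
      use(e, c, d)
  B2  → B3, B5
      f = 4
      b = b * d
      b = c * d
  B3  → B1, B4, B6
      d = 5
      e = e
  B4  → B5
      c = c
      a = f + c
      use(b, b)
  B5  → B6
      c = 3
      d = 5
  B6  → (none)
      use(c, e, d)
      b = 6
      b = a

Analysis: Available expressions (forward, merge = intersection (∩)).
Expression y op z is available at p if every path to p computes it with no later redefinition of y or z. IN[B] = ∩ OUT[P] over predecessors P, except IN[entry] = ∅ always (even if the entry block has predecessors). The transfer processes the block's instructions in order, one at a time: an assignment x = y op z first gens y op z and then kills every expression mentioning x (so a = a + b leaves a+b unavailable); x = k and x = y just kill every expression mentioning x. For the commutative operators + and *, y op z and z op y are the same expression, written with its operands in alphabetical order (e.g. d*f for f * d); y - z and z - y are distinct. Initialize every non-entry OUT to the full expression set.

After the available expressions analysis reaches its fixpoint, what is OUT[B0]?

Per-block solution:
  B0:  IN={}  OUT={c*e, d*d}
  B1:  IN={}  OUT={}
  B2:  IN={}  OUT={c*d}
  B3:  IN={c*d}  OUT={}
  B4:  IN={}  OUT={c+f}
  B5:  IN={}  OUT={}
  B6:  IN={}  OUT={}

B0 is the boundary node: IN[B0] = {}
Applying B0's transfer function to that IN value gives OUT[B0] (row B0 above).

Answer: {c*e, d*d}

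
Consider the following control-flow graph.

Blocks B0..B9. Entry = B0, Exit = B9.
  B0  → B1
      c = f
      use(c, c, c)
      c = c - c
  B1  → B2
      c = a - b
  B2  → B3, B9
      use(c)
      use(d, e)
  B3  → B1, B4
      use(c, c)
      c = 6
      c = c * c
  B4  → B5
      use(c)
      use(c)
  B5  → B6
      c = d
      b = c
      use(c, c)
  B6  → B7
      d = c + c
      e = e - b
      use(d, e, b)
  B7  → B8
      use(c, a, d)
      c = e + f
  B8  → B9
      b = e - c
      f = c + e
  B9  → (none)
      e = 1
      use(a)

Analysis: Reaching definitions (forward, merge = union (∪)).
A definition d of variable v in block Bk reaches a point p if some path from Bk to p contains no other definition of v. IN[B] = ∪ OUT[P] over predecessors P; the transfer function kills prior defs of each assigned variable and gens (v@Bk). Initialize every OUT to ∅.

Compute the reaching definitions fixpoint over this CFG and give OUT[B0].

Answer: {c@B0}

Derivation:
Converged values:
  B0: | IN={} | OUT={c@B0}
  B1: | IN={c@B0, c@B3} | OUT={c@B1}
  B2: | IN={c@B1} | OUT={c@B1}
  B3: | IN={c@B1} | OUT={c@B3}
  B4: | IN={c@B3} | OUT={c@B3}
  B5: | IN={c@B3} | OUT={b@B5, c@B5}
  B6: | IN={b@B5, c@B5} | OUT={b@B5, c@B5, d@B6, e@B6}
  B7: | IN={b@B5, c@B5, d@B6, e@B6} | OUT={b@B5, c@B7, d@B6, e@B6}
  B8: | IN={b@B5, c@B7, d@B6, e@B6} | OUT={b@B8, c@B7, d@B6, e@B6, f@B8}
  B9: | IN={b@B8, c@B1, c@B7, d@B6, e@B6, f@B8} | OUT={b@B8, c@B1, c@B7, d@B6, e@B9, f@B8}

B0 is the boundary node: IN[B0] = {}
Applying B0's transfer function to that IN value gives OUT[B0] (row B0 above).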